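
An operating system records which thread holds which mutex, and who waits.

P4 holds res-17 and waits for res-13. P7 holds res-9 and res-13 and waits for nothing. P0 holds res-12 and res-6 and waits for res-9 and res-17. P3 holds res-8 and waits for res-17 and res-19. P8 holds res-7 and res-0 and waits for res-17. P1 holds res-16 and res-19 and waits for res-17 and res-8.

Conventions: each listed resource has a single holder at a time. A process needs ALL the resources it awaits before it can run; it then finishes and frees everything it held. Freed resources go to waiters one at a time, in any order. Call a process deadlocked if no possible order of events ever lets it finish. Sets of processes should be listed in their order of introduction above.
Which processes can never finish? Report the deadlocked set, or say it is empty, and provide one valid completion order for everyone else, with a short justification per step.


Deadlocked: P3 and P1.
Key observation: P3 -> P1 -> P3 is a circular wait — nothing in it can go first; no other process is dragged down with it.
One completion order for the rest: P7, P4, P8, P0.
Verifying each step:
  P7 waits on nothing -> runs at once and releases res-9 and res-13
  run P4 (all its waits — res-13 — are resolved); releases res-17
  run P8 (all its waits — res-17 — are resolved); releases res-7 and res-0
  run P0 (all its waits — res-9 and res-17 — are resolved); releases res-12 and res-6


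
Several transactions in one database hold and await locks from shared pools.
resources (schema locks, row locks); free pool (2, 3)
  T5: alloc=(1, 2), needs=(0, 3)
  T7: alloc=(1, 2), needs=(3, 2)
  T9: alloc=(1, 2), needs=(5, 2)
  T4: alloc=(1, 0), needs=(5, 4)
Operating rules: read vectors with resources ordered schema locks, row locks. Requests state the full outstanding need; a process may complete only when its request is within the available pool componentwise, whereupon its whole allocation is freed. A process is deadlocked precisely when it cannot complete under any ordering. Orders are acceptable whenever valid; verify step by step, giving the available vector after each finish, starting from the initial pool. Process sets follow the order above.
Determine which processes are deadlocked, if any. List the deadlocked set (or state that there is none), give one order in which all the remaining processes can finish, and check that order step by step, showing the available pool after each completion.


Deadlocked: T9 and T4.
Key observation: T5, T7 can finish, but then (4, 7) is all there is, and the blocked group's schema locks demands exceed it.
One completion order for the rest: T5, T7. Verifying each step:
  pool = (2, 3)
  run T5 (needs (0, 3), free (2, 3)); after release of (1, 2) the pool is (3, 5)
  run T7 (needs (3, 2), free (3, 5)); after release of (1, 2) the pool is (4, 7)
The blocked processes can never fit:
  T9 cannot run: need (5, 2) vs free (4, 7) (insufficient schema locks)
  T4 cannot run: need (5, 4) vs free (4, 7) (insufficient schema locks)


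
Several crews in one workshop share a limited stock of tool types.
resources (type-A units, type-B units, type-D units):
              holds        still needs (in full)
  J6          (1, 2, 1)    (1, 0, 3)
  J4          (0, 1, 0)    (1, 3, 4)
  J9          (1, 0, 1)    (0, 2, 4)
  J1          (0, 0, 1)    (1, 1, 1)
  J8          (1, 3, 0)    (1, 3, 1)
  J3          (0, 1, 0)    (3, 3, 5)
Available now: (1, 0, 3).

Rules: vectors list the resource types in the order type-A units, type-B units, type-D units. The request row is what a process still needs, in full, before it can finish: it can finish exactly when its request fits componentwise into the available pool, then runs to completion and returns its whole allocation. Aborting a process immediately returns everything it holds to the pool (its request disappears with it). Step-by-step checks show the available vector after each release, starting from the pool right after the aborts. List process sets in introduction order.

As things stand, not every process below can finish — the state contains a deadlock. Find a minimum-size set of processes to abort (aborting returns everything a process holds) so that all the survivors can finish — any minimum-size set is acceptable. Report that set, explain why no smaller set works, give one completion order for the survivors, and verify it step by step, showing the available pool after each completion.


The answer: abort J3.
Key observation: J4 was stuck for good until J3 gave back (0, 1, 0); in the order shown it finishes at step 3.
No smaller set exists: with zero aborts the deadlock remains.
The survivors complete as J6, J1, J4, J8, J9. Step-by-step check (starting from the post-abort pool):
  pool = (1, 1, 3)
  J6: need (1, 0, 3) fits (1, 1, 3); releases (1, 2, 1), pool now (2, 3, 4)
  J1: need (1, 1, 1) fits (2, 3, 4); releases (0, 0, 1), pool now (2, 3, 5)
  J4: need (1, 3, 4) fits (2, 3, 5); releases (0, 1, 0), pool now (2, 4, 5)
  J8: need (1, 3, 1) fits (2, 4, 5); releases (1, 3, 0), pool now (3, 7, 5)
  J9: need (0, 2, 4) fits (3, 7, 5); releases (1, 0, 1), pool now (4, 7, 6)


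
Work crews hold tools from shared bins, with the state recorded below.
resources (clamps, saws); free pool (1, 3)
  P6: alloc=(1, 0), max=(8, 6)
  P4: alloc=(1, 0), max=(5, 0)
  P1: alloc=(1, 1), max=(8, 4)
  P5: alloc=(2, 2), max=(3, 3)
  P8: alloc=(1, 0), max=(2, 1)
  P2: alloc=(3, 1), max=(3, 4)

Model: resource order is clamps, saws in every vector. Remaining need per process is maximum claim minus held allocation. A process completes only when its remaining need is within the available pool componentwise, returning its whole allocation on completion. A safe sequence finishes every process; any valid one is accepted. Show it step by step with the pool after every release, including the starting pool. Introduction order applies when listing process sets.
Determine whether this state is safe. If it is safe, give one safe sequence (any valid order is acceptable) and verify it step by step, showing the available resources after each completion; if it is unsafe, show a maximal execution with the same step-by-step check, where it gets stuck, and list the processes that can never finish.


The state is SAFE; one workable sequence: P5, P8, P4, P2, P1, P6.
Key observation: the first exact fit in this order is P5 — it needs (1, 1) with (1, 3) free, meeting a requested resource to the last unit.
Walking it through:
  pool = (1, 3)
  run P5 (needs (1, 1), free (1, 3)); after release of (2, 2) the pool is (3, 5)
  run P8 (needs (1, 1), free (3, 5)); after release of (1, 0) the pool is (4, 5)
  run P4 (needs (4, 0), free (4, 5)); after release of (1, 0) the pool is (5, 5)
  run P2 (needs (0, 3), free (5, 5)); after release of (3, 1) the pool is (8, 6)
  run P1 (needs (7, 3), free (8, 6)); after release of (1, 1) the pool is (9, 7)
  run P6 (needs (7, 6), free (9, 7)); after release of (1, 0) the pool is (10, 7)


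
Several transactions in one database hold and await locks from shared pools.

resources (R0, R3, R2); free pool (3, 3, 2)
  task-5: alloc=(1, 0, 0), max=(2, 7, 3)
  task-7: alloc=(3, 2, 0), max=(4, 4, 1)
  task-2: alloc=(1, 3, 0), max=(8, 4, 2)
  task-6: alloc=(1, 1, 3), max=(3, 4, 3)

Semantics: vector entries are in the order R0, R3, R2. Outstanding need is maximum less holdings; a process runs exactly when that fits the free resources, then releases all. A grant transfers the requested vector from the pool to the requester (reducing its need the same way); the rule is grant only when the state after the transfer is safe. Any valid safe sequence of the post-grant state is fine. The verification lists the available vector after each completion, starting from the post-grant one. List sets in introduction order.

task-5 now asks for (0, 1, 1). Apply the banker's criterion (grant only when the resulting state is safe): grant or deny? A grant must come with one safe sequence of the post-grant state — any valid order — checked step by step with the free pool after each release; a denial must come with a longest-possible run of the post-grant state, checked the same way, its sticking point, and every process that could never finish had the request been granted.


GRANT: granting preserves safety; a valid post-grant sequence is task-7, task-6, task-2, task-5.
Key observation: after the grant the pool drops to (3, 2, 1), which still lets task-7 finish first and unwind the rest.
Step-by-step check of the post-grant state:
  pool = (3, 2, 1)
  task-7 needs (1, 2, 1) <= (3, 2, 1) -> finishes; pool += (3, 2, 0) = (6, 4, 1)
  task-6 needs (2, 3, 0) <= (6, 4, 1) -> finishes; pool += (1, 1, 3) = (7, 5, 4)
  task-2 needs (7, 1, 2) <= (7, 5, 4) -> finishes; pool += (1, 3, 0) = (8, 8, 4)
  task-5 needs (1, 6, 2) <= (8, 8, 4) -> finishes; pool += (1, 1, 1) = (9, 9, 5)


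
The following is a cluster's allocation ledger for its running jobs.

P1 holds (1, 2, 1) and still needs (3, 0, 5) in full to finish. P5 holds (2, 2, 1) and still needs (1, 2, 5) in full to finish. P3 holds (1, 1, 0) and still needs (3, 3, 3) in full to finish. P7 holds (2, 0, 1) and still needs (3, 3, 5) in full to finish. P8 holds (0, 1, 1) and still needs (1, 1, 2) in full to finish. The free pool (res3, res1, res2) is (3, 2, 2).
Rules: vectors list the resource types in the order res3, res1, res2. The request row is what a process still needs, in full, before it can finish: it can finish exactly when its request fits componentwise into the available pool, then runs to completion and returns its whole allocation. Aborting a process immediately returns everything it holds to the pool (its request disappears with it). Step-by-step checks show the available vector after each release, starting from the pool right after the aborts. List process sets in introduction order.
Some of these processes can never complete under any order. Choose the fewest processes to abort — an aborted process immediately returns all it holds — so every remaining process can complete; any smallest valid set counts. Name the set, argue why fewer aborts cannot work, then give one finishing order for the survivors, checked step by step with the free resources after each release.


Minimum abort set: P5 and P7.
Key observation: before aborting P5 and P7, P1 was permanently blocked — no order could ever run it; afterwards it completes at step 3.
Minimality, checking each single-abort alternative: P1 alone leaves P5 blocked (short on res2); P5 alone leaves P1 blocked (short on res2); P3 alone leaves P1 blocked (short on res2); P7 alone leaves P1 blocked (short on res2); P8 alone leaves P1 blocked (short on res2).
The survivors complete as P8, P3, P1. Walking it through (starting from the post-abort pool):
  pool = (7, 4, 4)
  run P8 (needs (1, 1, 2), free (7, 4, 4)); after release of (0, 1, 1) the pool is (7, 5, 5)
  run P3 (needs (3, 3, 3), free (7, 5, 5)); after release of (1, 1, 0) the pool is (8, 6, 5)
  run P1 (needs (3, 0, 5), free (8, 6, 5)); after release of (1, 2, 1) the pool is (9, 8, 6)


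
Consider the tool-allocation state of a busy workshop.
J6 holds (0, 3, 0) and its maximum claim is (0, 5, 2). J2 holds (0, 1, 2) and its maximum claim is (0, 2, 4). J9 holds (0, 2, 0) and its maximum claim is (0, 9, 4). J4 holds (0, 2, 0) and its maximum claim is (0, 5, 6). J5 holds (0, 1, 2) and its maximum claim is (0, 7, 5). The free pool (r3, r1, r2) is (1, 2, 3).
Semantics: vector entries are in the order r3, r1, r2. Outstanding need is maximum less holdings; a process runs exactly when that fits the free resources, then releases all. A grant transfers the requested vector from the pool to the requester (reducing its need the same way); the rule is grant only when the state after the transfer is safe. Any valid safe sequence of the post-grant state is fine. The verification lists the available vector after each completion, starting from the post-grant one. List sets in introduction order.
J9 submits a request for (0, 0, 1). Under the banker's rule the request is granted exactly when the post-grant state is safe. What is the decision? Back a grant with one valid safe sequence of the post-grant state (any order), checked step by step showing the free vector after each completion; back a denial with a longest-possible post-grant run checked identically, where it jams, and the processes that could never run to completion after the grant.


GRANT: granting preserves safety; a valid post-grant sequence is J2, J6, J5, J9, J4.
Key observation: the transfer keeps a workable pool ((1, 2, 2)); J2 starts the safe sequence.
Step-by-step check of the post-grant state:
  pool = (1, 2, 2)
  J2: need (0, 1, 2) fits (1, 2, 2); releases (0, 1, 2), pool now (1, 3, 4)
  J6: need (0, 2, 2) fits (1, 3, 4); releases (0, 3, 0), pool now (1, 6, 4)
  J5: need (0, 6, 3) fits (1, 6, 4); releases (0, 1, 2), pool now (1, 7, 6)
  J9: need (0, 7, 3) fits (1, 7, 6); releases (0, 2, 1), pool now (1, 9, 7)
  J4: need (0, 3, 6) fits (1, 9, 7); releases (0, 2, 0), pool now (1, 11, 7)


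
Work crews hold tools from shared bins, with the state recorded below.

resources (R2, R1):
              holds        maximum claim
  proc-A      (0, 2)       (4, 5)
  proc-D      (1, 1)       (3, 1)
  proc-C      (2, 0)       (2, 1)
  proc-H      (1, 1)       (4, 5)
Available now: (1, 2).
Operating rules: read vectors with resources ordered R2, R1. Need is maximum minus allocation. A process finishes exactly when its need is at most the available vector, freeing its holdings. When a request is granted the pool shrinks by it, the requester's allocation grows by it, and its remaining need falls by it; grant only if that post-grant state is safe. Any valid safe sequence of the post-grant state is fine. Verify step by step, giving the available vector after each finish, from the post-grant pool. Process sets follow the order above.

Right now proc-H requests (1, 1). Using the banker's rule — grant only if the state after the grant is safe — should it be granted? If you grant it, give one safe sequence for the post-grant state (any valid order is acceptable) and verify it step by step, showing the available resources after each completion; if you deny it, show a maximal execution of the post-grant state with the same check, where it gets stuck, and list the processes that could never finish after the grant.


DENY. Granting would leave the state unsafe.
Key observation: R1 is the bottleneck — with proc-C, proc-D done the pool holds (3, 2), short of every remaining need.
After a pretend grant, a maximal execution: proc-C, proc-D — then nothing else fits. Verifying each step:
  pool = (0, 1)
  proc-C: need (0, 1) fits (0, 1); releases (2, 0), pool now (2, 1)
  proc-D: need (2, 0) fits (2, 1); releases (1, 1), pool now (3, 2)
  blocked: proc-A wants (4, 3), pool (3, 2) — not enough R2 and R1
  blocked: proc-H wants (2, 3), pool (3, 2) — not enough R1
Processes that could never finish after the grant: proc-A and proc-H.


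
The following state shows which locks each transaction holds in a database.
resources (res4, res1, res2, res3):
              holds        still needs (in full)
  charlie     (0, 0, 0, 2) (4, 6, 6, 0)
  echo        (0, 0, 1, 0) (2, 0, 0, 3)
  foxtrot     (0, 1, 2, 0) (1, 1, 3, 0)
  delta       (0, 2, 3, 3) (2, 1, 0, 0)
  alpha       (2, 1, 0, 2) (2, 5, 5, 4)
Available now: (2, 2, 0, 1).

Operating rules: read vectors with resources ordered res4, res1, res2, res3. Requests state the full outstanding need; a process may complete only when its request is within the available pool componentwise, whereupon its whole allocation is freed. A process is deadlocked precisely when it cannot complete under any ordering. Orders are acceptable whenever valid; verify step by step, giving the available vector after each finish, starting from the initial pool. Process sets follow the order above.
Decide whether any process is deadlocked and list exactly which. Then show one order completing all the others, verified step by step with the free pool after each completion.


No process is deadlocked.
Key observation: delta leads a chain of completions in which each release enables another process.
One completion order for the rest: delta, echo, foxtrot, alpha, charlie. Check, step by step:
  pool = (2, 2, 0, 1)
  delta needs (2, 1, 0, 0) <= (2, 2, 0, 1) -> finishes; pool += (0, 2, 3, 3) = (2, 4, 3, 4)
  echo needs (2, 0, 0, 3) <= (2, 4, 3, 4) -> finishes; pool += (0, 0, 1, 0) = (2, 4, 4, 4)
  foxtrot needs (1, 1, 3, 0) <= (2, 4, 4, 4) -> finishes; pool += (0, 1, 2, 0) = (2, 5, 6, 4)
  alpha needs (2, 5, 5, 4) <= (2, 5, 6, 4) -> finishes; pool += (2, 1, 0, 2) = (4, 6, 6, 6)
  charlie needs (4, 6, 6, 0) <= (4, 6, 6, 6) -> finishes; pool += (0, 0, 0, 2) = (4, 6, 6, 8)


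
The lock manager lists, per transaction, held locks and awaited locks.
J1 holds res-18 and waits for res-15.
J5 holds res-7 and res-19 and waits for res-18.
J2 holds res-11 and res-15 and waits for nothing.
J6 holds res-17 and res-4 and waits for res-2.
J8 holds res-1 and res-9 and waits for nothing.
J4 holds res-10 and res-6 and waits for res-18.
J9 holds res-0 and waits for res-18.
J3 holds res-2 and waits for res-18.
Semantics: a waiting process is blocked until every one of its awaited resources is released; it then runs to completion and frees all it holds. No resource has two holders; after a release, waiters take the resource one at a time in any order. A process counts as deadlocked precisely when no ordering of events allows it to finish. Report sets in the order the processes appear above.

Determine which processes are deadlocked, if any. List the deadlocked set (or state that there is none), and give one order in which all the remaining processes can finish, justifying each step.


The deadlocked set is empty.
Key observation: all waits point, directly or indirectly, at processes that can finish, so nothing is permanently blocked.
A valid finishing order for the others: J2, J1, J3, J9, J4, J8, J5, J6.
Step-by-step check:
  J2 waits on nothing -> runs at once and releases res-11 and res-15
  J1 waits on res-15 — all released -> runs and releases res-18
  J3 waits on res-18 — all released -> runs and releases res-2
  J9 waits on res-18 — all released -> runs and releases res-0
  J4 waits on res-18 — all released -> runs and releases res-10 and res-6
  J8 waits on nothing -> runs at once and releases res-1 and res-9
  J5 waits on res-18 — all released -> runs and releases res-7 and res-19
  J6 waits on res-2 — all released -> runs and releases res-17 and res-4


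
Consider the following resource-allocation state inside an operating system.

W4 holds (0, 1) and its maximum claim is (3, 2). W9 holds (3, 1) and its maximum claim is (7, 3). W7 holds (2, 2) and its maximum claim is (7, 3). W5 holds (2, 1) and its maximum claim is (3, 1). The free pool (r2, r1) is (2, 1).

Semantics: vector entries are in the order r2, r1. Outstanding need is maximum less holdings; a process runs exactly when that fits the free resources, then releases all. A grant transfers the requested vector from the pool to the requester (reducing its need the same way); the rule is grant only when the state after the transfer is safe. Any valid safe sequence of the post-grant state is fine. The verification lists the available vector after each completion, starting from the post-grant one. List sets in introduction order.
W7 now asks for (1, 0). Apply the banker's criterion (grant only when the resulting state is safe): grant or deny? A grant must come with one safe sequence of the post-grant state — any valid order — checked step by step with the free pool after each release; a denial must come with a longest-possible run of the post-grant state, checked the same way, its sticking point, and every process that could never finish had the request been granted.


DENY — the pretend-granted state is unsafe.
Key observation: r2 is the bottleneck — with W5, W4 done the pool holds (3, 3), short of every remaining need.
On the post-grant state, W5, W4 is a maximal run — nothing extends it. Check, step by step:
  pool = (1, 1)
  W5: need (1, 0) fits (1, 1); releases (2, 1), pool now (3, 2)
  W4: need (3, 1) fits (3, 2); releases (0, 1), pool now (3, 3)
  blocked: W9 wants (4, 2), pool (3, 3) — not enough r2
  blocked: W7 wants (4, 1), pool (3, 3) — not enough r2
Had the request been granted, W9 and W7 could never finish.


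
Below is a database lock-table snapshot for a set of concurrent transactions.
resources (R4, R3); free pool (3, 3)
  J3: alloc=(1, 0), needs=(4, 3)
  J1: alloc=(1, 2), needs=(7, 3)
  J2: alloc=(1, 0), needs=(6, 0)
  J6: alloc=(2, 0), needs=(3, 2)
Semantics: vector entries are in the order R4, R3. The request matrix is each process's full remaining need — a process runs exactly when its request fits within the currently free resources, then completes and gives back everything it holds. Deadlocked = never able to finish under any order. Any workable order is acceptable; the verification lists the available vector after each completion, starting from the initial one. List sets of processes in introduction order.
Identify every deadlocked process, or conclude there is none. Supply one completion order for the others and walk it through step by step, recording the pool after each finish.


The deadlocked set is empty.
Key observation: there is always a runnable process — J6 first — so the state unwinds completely.
One completion order for the rest: J6, J3, J2, J1. Step-by-step check:
  pool = (3, 3)
  run J6 (needs (3, 2), free (3, 3)); after release of (2, 0) the pool is (5, 3)
  run J3 (needs (4, 3), free (5, 3)); after release of (1, 0) the pool is (6, 3)
  run J2 (needs (6, 0), free (6, 3)); after release of (1, 0) the pool is (7, 3)
  run J1 (needs (7, 3), free (7, 3)); after release of (1, 2) the pool is (8, 5)


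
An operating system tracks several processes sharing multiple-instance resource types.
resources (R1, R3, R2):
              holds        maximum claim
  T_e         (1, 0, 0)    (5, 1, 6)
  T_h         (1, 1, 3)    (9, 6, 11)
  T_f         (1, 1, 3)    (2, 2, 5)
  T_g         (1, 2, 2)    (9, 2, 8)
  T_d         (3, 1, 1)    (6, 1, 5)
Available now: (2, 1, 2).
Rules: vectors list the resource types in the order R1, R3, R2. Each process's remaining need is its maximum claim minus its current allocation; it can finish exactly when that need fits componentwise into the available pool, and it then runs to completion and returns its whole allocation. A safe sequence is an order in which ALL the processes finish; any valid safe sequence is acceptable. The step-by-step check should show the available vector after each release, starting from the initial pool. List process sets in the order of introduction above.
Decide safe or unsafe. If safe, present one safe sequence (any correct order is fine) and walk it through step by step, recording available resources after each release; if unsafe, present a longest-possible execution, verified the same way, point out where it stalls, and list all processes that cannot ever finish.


UNSAFE — no complete ordering exists.
Key observation: T_f, T_d, T_e can finish, but then (7, 3, 6) is all there is, and the blocked group's R1 demands exceed it.
The run T_f, T_d, T_e cannot be extended any further. Check, step by step:
  pool = (2, 1, 2)
  T_f needs (1, 1, 2) <= (2, 1, 2) -> finishes; pool += (1, 1, 3) = (3, 2, 5)
  T_d needs (3, 0, 4) <= (3, 2, 5) -> finishes; pool += (3, 1, 1) = (6, 3, 6)
  T_e needs (4, 1, 6) <= (6, 3, 6) -> finishes; pool += (1, 0, 0) = (7, 3, 6)
  T_h still needs (8, 5, 8) but only (7, 3, 6) is free — short on R1, R3 and R2
  T_g still needs (8, 0, 6) but only (7, 3, 6) is free — short on R1
Permanently blocked: T_h and T_g.


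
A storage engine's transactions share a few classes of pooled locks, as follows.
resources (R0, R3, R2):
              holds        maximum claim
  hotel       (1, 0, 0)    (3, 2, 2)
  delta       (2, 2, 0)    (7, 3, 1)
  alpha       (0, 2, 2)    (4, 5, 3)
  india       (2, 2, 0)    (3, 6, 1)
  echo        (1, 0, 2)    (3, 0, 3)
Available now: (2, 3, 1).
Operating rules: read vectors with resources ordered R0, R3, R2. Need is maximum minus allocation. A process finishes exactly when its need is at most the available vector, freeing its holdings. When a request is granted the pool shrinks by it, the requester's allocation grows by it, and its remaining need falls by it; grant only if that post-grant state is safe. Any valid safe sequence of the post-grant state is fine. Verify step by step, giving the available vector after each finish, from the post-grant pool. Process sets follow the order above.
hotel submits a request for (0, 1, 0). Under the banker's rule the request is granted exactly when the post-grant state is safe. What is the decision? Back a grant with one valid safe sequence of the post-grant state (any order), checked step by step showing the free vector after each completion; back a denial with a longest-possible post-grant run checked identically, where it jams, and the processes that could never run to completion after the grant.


GRANT: granting preserves safety; a valid post-grant sequence is echo, hotel, alpha, india, delta.
Key observation: even at the reduced pool (2, 2, 1), echo fits immediately, so safety survives the grant.
Step-by-step check of the post-grant state:
  pool = (2, 2, 1)
  echo needs (2, 0, 1) <= (2, 2, 1) -> finishes; pool += (1, 0, 2) = (3, 2, 3)
  hotel needs (2, 1, 2) <= (3, 2, 3) -> finishes; pool += (1, 1, 0) = (4, 3, 3)
  alpha needs (4, 3, 1) <= (4, 3, 3) -> finishes; pool += (0, 2, 2) = (4, 5, 5)
  india needs (1, 4, 1) <= (4, 5, 5) -> finishes; pool += (2, 2, 0) = (6, 7, 5)
  delta needs (5, 1, 1) <= (6, 7, 5) -> finishes; pool += (2, 2, 0) = (8, 9, 5)


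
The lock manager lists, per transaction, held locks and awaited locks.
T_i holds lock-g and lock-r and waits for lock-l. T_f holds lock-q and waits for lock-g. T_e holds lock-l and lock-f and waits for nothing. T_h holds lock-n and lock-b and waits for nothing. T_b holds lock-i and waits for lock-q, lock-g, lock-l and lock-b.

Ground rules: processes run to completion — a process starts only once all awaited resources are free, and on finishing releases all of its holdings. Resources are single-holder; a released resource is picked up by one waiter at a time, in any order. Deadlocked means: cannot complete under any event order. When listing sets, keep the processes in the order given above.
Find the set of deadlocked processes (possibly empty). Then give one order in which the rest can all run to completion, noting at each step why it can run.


No process is deadlocked.
Key observation: the wait graph is acyclic; completion cascades from the unblocked processes through everyone else.
One completion order for the rest: T_h, T_e, T_i, T_f, T_b.
Walking it through:
  T_h waits on nothing -> runs at once and releases lock-n and lock-b
  T_e waits on nothing -> runs at once and releases lock-l and lock-f
  T_i waits on lock-l — all released -> runs and releases lock-g and lock-r
  T_f waits on lock-g — all released -> runs and releases lock-q
  T_b waits on lock-q, lock-g, lock-l and lock-b — all released -> runs and releases lock-i


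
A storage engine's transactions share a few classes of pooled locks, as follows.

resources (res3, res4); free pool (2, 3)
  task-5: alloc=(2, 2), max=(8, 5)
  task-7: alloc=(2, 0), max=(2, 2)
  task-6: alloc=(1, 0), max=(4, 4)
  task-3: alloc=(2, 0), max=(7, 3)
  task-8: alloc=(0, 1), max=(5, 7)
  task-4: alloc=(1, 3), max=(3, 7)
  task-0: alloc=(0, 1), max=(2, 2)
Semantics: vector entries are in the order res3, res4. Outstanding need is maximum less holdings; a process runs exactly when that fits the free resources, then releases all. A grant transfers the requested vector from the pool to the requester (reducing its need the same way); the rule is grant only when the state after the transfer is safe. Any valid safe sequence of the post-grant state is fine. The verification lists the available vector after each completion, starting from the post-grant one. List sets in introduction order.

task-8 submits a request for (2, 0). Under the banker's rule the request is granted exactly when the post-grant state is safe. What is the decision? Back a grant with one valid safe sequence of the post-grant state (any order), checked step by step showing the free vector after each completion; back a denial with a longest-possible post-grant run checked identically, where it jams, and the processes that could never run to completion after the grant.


GRANT: granting preserves safety; a valid post-grant sequence is task-7, task-0, task-4, task-8, task-6, task-3, task-5.
Key observation: after the grant the pool drops to (0, 3), which still lets task-7 finish first and unwind the rest.
Check on the post-grant state, step by step:
  pool = (0, 3)
  run task-7 (needs (0, 2), free (0, 3)); after release of (2, 0) the pool is (2, 3)
  run task-0 (needs (2, 1), free (2, 3)); after release of (0, 1) the pool is (2, 4)
  run task-4 (needs (2, 4), free (2, 4)); after release of (1, 3) the pool is (3, 7)
  run task-8 (needs (3, 6), free (3, 7)); after release of (2, 1) the pool is (5, 8)
  run task-6 (needs (3, 4), free (5, 8)); after release of (1, 0) the pool is (6, 8)
  run task-3 (needs (5, 3), free (6, 8)); after release of (2, 0) the pool is (8, 8)
  run task-5 (needs (6, 3), free (8, 8)); after release of (2, 2) the pool is (10, 10)


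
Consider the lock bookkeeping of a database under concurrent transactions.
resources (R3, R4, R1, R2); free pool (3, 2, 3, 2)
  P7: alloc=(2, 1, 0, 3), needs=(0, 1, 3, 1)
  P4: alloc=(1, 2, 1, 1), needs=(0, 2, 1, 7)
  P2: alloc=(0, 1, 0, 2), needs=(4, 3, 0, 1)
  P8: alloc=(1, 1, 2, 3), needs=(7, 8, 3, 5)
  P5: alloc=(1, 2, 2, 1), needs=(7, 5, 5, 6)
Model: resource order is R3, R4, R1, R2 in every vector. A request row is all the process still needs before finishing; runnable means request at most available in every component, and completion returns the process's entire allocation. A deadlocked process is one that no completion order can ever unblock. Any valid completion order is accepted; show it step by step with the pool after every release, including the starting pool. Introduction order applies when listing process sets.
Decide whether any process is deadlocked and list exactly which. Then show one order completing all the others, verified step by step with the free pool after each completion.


The deadlocked set is P8 and P5.
Key observation: after P7, P2, P4 complete, (6, 6, 4, 8) is the best the pool ever gets, yet each leftover process wants more R3.
The rest can finish in the order P7, P2, P4. Step-by-step check:
  pool = (3, 2, 3, 2)
  P7 needs (0, 1, 3, 1) <= (3, 2, 3, 2) -> finishes; pool += (2, 1, 0, 3) = (5, 3, 3, 5)
  P2 needs (4, 3, 0, 1) <= (5, 3, 3, 5) -> finishes; pool += (0, 1, 0, 2) = (5, 4, 3, 7)
  P4 needs (0, 2, 1, 7) <= (5, 4, 3, 7) -> finishes; pool += (1, 2, 1, 1) = (6, 6, 4, 8)
The blocked processes can never fit:
  P8 still needs (7, 8, 3, 5) but only (6, 6, 4, 8) is free — short on R3 and R4
  P5 still needs (7, 5, 5, 6) but only (6, 6, 4, 8) is free — short on R3 and R1


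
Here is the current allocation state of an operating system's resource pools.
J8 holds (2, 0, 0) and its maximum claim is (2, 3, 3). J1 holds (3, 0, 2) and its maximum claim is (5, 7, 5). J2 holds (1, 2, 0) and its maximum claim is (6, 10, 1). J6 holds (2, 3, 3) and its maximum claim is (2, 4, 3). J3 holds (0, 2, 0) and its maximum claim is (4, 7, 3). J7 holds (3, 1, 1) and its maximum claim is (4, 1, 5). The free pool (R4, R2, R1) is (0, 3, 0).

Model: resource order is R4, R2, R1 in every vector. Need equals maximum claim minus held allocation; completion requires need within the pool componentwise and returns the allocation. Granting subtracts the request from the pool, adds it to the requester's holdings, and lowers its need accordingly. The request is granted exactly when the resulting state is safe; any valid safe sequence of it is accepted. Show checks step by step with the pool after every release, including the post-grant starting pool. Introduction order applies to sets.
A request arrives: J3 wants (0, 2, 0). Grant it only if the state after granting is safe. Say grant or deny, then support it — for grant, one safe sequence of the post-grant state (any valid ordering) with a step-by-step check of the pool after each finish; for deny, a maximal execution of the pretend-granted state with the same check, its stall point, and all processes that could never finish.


GRANT: granting preserves safety; a valid post-grant sequence is J6, J8, J3, J1, J2, J7.
Key observation: even at the reduced pool (0, 1, 0), J6 fits immediately, so safety survives the grant.
Verifying the post-grant state step by step:
  pool = (0, 1, 0)
  run J6 (needs (0, 1, 0), free (0, 1, 0)); after release of (2, 3, 3) the pool is (2, 4, 3)
  run J8 (needs (0, 3, 3), free (2, 4, 3)); after release of (2, 0, 0) the pool is (4, 4, 3)
  run J3 (needs (4, 3, 3), free (4, 4, 3)); after release of (0, 4, 0) the pool is (4, 8, 3)
  run J1 (needs (2, 7, 3), free (4, 8, 3)); after release of (3, 0, 2) the pool is (7, 8, 5)
  run J2 (needs (5, 8, 1), free (7, 8, 5)); after release of (1, 2, 0) the pool is (8, 10, 5)
  run J7 (needs (1, 0, 4), free (8, 10, 5)); after release of (3, 1, 1) the pool is (11, 11, 6)


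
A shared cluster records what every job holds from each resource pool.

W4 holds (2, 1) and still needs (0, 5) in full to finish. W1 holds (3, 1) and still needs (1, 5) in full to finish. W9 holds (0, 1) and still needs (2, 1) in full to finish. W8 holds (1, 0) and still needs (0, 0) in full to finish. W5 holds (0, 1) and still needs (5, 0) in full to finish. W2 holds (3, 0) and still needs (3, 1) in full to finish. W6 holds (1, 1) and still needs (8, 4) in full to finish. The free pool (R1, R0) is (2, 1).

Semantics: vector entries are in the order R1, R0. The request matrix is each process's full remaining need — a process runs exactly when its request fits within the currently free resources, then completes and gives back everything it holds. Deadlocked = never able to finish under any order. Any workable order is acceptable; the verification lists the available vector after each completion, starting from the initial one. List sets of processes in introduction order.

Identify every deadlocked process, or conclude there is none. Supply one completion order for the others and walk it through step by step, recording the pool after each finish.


Deadlocked set: W4, W1 and W6.
Key observation: even finishing W8, W9, W2, W5 leaves just (6, 3) free — too little R0 for any of the remaining processes.
A valid finishing order for the others: W8, W9, W2, W5. Walking it through:
  pool = (2, 1)
  W8 needs (0, 0) <= (2, 1) -> finishes; pool += (1, 0) = (3, 1)
  W9 needs (2, 1) <= (3, 1) -> finishes; pool += (0, 1) = (3, 2)
  W2 needs (3, 1) <= (3, 2) -> finishes; pool += (3, 0) = (6, 2)
  W5 needs (5, 0) <= (6, 2) -> finishes; pool += (0, 1) = (6, 3)
None of the blocked processes ever fits:
  W4 still needs (0, 5) but only (6, 3) is free — short on R0
  W1 still needs (1, 5) but only (6, 3) is free — short on R0
  W6 still needs (8, 4) but only (6, 3) is free — short on R1 and R0


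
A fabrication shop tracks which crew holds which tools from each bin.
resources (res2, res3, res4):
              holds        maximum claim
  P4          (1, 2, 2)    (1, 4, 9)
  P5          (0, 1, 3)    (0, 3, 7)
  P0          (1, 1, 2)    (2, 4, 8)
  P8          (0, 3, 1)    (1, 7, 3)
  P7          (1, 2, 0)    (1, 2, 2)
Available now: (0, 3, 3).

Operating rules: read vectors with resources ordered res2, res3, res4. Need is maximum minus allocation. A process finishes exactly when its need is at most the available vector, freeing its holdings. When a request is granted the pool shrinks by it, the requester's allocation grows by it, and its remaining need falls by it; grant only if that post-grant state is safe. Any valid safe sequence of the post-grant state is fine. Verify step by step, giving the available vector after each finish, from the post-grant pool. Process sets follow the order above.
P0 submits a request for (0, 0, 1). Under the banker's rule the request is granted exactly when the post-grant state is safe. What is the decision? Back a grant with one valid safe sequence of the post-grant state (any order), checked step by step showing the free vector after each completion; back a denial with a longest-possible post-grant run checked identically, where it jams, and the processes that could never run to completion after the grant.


DENY: after the grant no complete ordering would exist.
Key observation: the pool after P7, P8 is (1, 8, 3); every surviving request exceeds it in res4, so progress ends there.
Pretend the grant happened; the run P7, P8 goes as far as possible. Check, step by step:
  pool = (0, 3, 2)
  P7: need (0, 0, 2) fits (0, 3, 2); releases (1, 2, 0), pool now (1, 5, 2)
  P8: need (1, 4, 2) fits (1, 5, 2); releases (0, 3, 1), pool now (1, 8, 3)
  blocked: P4 wants (0, 2, 7), pool (1, 8, 3) — not enough res4
  blocked: P5 wants (0, 2, 4), pool (1, 8, 3) — not enough res4
  blocked: P0 wants (1, 3, 5), pool (1, 8, 3) — not enough res4
Had the request been granted, P4, P5 and P0 could never finish.


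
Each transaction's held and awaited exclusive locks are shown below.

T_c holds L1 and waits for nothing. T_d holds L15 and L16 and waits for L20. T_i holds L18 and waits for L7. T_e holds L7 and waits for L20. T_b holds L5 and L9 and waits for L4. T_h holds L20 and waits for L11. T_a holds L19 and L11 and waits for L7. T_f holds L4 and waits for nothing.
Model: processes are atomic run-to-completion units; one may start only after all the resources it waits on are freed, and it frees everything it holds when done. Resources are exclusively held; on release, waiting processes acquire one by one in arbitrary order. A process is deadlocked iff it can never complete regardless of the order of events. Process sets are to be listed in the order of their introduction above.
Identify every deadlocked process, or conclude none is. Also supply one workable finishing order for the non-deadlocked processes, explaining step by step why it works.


Deadlocked set: T_d, T_i, T_e, T_h and T_a.
Key observation: the loop T_h -> T_a -> T_e -> T_h blocks itself forever; T_d and T_i wait into the deadlock from upstream.
The rest can finish in the order T_f, T_c, T_b.
Verifying each step:
  T_f waits on nothing -> runs at once and releases L4
  T_c waits on nothing -> runs at once and releases L1
  T_b waits on L4 — all released -> runs and releases L5 and L9


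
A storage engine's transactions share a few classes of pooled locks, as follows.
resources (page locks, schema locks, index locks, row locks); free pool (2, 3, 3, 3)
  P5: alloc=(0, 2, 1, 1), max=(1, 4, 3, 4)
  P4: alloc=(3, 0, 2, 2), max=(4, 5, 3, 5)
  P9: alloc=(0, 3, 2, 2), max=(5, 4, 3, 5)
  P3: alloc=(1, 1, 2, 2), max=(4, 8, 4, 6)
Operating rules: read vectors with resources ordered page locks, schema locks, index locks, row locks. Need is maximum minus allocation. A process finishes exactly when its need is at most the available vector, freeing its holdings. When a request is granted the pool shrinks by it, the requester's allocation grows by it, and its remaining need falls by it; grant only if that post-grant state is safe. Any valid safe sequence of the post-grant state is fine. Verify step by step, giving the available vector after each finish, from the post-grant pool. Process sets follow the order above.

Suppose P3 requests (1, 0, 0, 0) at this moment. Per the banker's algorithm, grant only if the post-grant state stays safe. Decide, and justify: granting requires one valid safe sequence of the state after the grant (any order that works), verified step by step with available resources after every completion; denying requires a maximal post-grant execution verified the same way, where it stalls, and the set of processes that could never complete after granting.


DENY — the pretend-granted state is unsafe.
Key observation: after P5, P4 the pool peaks at (4, 5, 6, 6), and each blocked process is short somewhere: P9 on page locks; P3 on schema locks.
Pretend the grant happened; the run P5, P4 goes as far as possible. Verifying each step:
  pool = (1, 3, 3, 3)
  run P5 (needs (1, 2, 2, 3), free (1, 3, 3, 3)); after release of (0, 2, 1, 1) the pool is (1, 5, 4, 4)
  run P4 (needs (1, 5, 1, 3), free (1, 5, 4, 4)); after release of (3, 0, 2, 2) the pool is (4, 5, 6, 6)
  blocked: P9 wants (5, 1, 1, 3), pool (4, 5, 6, 6) — not enough page locks
  blocked: P3 wants (2, 7, 2, 4), pool (4, 5, 6, 6) — not enough schema locks
Processes that could never finish after the grant: P9 and P3.
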